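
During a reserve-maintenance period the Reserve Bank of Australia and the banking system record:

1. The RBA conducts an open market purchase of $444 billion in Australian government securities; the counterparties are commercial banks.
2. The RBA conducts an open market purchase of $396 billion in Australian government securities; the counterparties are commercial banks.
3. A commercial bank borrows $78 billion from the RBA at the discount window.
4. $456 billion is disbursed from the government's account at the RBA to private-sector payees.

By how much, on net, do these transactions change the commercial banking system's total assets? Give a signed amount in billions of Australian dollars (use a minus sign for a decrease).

+$534 billion

OMO purchase (from banks) $444 billion: just an asset swap on bank balance sheets → 0.
OMO purchase (from banks) $396 billion: just an asset swap on bank balance sheets → 0.
Discount-window loan $78 billion: bank balance sheets expand → +$78B.
Government spending $456 billion: bank balance sheets expand → +$456B.
Net: 0 + 0 + 78 + 456 = +$534 billion.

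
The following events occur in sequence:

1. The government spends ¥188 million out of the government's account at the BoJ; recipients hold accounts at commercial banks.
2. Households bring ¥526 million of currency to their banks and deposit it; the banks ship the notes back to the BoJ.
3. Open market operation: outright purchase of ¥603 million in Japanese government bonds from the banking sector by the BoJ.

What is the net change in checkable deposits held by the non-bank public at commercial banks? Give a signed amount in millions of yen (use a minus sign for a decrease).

+¥714 million

Government spending ¥188 million: non-bank counterparties' bank balances rise → +¥188M.
Currency deposit ¥526 million: non-bank counterparties' bank balances rise → +¥526M.
OMO purchase (from banks) ¥603 million: the counterparty is a bank, so public deposits are unchanged → 0.
Net: 188 + 526 + 0 = +¥714 million.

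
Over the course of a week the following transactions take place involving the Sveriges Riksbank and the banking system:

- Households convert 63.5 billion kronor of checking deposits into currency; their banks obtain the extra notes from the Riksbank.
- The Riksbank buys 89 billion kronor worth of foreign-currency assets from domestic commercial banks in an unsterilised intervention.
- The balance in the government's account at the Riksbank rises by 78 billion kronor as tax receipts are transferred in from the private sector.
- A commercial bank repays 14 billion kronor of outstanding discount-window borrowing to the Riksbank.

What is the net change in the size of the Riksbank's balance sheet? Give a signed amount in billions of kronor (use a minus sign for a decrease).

Riksbank balance sheet:
  Assets:      Loans to banks −14B, Foreign assets +89B
  Liabilities: Bank reserves −66.5B, Currency in circulation +63.5B, Government deposits +78B
Change in total Riksbank assets = +75 billion.

+75 billion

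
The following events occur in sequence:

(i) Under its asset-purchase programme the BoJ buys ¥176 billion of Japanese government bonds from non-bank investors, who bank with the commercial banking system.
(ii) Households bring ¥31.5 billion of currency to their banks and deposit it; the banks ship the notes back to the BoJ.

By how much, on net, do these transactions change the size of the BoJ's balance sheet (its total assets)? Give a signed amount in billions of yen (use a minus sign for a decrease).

BoJ balance sheet:
  Assets:      Securities +¥176B
  Liabilities: Bank reserves +¥207.5B, Currency in circulation −¥31.5B
Commercial banking system:
  Assets:      Reserves at CB +¥207.5B
  Liabilities: Checkable deposits +¥207.5B
Change in total BoJ assets = +¥176 billion.

+¥176 billion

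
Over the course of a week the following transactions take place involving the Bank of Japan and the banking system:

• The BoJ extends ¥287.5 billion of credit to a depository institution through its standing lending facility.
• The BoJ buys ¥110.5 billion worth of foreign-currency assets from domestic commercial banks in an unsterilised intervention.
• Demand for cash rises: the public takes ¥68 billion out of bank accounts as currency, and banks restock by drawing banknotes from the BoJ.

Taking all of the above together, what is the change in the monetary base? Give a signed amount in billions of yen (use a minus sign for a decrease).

+¥398 billion

BoJ balance sheet:
  Assets:      Loans to banks +¥287.5B, Foreign assets +¥110.5B
  Liabilities: Bank reserves +¥330B, Currency in circulation +¥68B
Monetary base = currency + reserves: +¥68B + (+¥330B) = +¥398 billion.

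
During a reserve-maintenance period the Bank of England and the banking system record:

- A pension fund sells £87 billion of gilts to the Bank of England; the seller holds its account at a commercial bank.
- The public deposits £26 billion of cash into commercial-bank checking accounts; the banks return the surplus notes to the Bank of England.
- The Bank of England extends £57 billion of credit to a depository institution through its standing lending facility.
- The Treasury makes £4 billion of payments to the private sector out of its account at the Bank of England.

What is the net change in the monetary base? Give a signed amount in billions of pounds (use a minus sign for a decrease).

+£148 billion

Asset purchase (from non-banks) £87 billion: Bank of England balance sheet expands → +£87B.
Currency deposit £26 billion: just a shift between currency and reserves — both are base money → 0.
Discount-window loan £57 billion: Bank of England balance sheet expands → +£57B.
Government spending £4 billion: a non-base liability converts back to reserves → +£4B.
Net: 87 + 0 + 57 + 4 = +£148 billion.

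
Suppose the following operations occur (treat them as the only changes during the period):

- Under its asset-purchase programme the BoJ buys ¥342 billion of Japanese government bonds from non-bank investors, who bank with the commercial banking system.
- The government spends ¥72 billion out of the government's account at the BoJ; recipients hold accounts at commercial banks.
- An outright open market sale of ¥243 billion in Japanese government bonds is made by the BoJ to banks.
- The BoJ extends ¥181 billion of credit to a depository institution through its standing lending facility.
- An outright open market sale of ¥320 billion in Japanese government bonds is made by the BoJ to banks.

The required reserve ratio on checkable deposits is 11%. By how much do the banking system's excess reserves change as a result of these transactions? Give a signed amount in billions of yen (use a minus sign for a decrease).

Asset purchase (from non-banks) ¥342 billion: reserves +¥342B, deposits +¥342B.
Government spending ¥72 billion: reserves +¥72B, deposits +¥72B.
OMO sale (to banks) ¥243 billion: reserves −¥243B, deposits 0.
Discount-window loan ¥181 billion: reserves +¥181B, deposits 0.
OMO sale (to banks) ¥320 billion: reserves −¥320B, deposits 0.
Totals: Δreserves = +¥32B, Δdeposits = +¥414B.
Δrequired reserves = 11% × +¥414B = +¥45.54B.
Δexcess reserves = Δreserves − Δrequired = +¥32B − (+¥45.54B) = -¥13.54 billion.

-¥13.54 billion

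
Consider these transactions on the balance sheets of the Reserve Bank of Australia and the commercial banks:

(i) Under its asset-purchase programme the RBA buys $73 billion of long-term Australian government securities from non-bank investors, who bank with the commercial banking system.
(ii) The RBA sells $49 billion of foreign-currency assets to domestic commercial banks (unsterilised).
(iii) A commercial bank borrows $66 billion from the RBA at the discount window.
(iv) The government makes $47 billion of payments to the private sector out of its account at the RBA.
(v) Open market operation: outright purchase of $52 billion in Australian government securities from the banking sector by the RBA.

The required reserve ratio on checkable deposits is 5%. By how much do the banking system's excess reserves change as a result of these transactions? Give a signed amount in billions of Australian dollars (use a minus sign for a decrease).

+$183 billion

Asset purchase (from non-banks) $73 billion: reserves +$73B, deposits +$73B.
FX sale $49 billion: reserves −$49B, deposits 0.
Discount-window loan $66 billion: reserves +$66B, deposits 0.
Government spending $47 billion: reserves +$47B, deposits +$47B.
OMO purchase (from banks) $52 billion: reserves +$52B, deposits 0.
Totals: Δreserves = +$189B, Δdeposits = +$120B.
Δrequired reserves = 5% × +$120B = +$6B.
Δexcess reserves = Δreserves − Δrequired = +$189B − (+$6B) = +$183 billion.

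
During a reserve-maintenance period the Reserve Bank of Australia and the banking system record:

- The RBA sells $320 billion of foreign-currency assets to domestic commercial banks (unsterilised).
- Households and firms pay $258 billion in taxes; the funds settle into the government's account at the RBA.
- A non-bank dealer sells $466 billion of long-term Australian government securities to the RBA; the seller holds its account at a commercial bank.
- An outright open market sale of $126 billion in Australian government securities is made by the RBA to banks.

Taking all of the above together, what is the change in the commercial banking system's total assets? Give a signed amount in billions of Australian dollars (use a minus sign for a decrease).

RBA balance sheet:
  Assets:      Securities +$340B, Foreign assets −$320B
  Liabilities: Bank reserves −$238B, Government deposits +$258B
Commercial banking system:
  Assets:      Reserves at CB −$238B, Securities +$126B, Foreign assets +$320B
  Liabilities: Checkable deposits +$208B
Change in total bank assets = +$208 billion.

+$208 billion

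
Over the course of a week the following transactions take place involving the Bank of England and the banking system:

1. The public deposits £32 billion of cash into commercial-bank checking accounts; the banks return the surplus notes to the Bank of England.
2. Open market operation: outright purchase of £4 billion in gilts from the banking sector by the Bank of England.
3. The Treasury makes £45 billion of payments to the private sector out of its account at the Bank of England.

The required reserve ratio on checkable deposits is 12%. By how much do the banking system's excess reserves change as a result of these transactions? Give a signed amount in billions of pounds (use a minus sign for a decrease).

Currency deposit £32 billion: reserves +£32B, deposits +£32B.
OMO purchase (from banks) £4 billion: reserves +£4B, deposits 0.
Government spending £45 billion: reserves +£45B, deposits +£45B.
Totals: Δreserves = +£81B, Δdeposits = +£77B.
Δrequired reserves = 12% × +£77B = +£9.24B.
Δexcess reserves = Δreserves − Δrequired = +£81B − (+£9.24B) = +£71.76 billion.

+£71.76 billion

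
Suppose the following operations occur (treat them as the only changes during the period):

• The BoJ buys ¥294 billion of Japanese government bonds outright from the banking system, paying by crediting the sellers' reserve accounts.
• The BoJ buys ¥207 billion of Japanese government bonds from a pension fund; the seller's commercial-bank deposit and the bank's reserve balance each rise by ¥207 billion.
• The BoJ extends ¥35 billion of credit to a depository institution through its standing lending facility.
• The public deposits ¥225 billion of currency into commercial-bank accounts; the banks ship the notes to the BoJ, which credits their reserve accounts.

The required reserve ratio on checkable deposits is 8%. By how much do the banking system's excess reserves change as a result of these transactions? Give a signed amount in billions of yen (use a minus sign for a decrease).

OMO purchase (from banks) ¥294 billion: reserves +¥294B, deposits 0.
Asset purchase (from non-banks) ¥207 billion: reserves +¥207B, deposits +¥207B.
Discount-window loan ¥35 billion: reserves +¥35B, deposits 0.
Currency deposit ¥225 billion: reserves +¥225B, deposits +¥225B.
Totals: Δreserves = +¥761B, Δdeposits = +¥432B.
Δrequired reserves = 8% × +¥432B = +¥34.56B.
Δexcess reserves = Δreserves − Δrequired = +¥761B − (+¥34.56B) = +¥726.44 billion.

+¥726.44 billion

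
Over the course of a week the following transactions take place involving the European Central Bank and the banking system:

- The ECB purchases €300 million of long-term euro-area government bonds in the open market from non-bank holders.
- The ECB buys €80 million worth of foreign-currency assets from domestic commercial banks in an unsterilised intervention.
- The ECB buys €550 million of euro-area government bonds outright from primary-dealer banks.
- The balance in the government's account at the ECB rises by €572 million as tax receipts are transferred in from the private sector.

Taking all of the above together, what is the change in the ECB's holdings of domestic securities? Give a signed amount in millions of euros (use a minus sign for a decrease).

+€850 million

Asset purchase (from non-banks) €300 million: securities added to the ECB's portfolio → +€300M.
FX purchase €80 million: the ECB's securities portfolio is untouched → 0.
OMO purchase (from banks) €550 million: securities added to the ECB's portfolio → +€550M.
Government account inflow €572 million: the ECB's securities portfolio is untouched → 0.
Net: 300 + 0 + 550 + 0 = +€850 million.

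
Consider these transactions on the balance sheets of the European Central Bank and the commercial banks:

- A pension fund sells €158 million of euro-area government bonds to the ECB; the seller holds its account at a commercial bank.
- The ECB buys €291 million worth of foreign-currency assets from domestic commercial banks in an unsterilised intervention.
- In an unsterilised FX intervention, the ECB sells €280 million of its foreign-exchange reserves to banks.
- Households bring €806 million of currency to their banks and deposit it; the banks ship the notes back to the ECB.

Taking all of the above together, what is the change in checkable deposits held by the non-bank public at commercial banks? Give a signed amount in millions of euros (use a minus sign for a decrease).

ECB balance sheet:
  Assets:      Securities +€158M, Foreign assets +€11M
  Liabilities: Bank reserves +€975M, Currency in circulation −€806M
Commercial banking system:
  Assets:      Reserves at CB +€975M, Foreign assets −€11M
  Liabilities: Checkable deposits +€964M
So the change in checkable deposits held by the non-bank public at commercial banks is +€964 million.

+€964 million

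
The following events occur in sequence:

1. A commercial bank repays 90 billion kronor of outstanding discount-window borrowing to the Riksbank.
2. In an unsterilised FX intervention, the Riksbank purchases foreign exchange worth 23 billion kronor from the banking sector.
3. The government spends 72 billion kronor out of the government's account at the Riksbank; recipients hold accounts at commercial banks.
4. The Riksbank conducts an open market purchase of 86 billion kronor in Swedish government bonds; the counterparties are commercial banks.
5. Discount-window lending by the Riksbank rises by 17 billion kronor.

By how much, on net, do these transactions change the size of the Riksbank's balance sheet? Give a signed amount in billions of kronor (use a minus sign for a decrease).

+36 billion

Discount-window repayment 90 billion kronor: a Riksbank asset is shed → −90B.
FX purchase 23 billion kronor: a Riksbank asset is acquired → +23B.
Government spending 72 billion kronor: only the composition of liabilities changes → 0.
OMO purchase (from banks) 86 billion kronor: a Riksbank asset is acquired → +86B.
Discount-window loan 17 billion kronor: a Riksbank asset is acquired → +17B.
Net: −90 + 23 + 0 + 86 + 17 = +36 billion.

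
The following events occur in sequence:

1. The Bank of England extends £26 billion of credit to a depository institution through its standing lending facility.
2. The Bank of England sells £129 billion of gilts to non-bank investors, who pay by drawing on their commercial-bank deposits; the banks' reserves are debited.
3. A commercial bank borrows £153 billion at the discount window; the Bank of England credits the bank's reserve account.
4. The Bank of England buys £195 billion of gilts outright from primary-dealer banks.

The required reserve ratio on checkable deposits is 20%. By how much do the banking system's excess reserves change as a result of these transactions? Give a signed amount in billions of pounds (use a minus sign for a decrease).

+£270.8 billion

Discount-window loan £26 billion: reserves +£26B, deposits 0.
Asset sale (to non-banks) £129 billion: reserves −£129B, deposits −£129B.
Discount-window loan £153 billion: reserves +£153B, deposits 0.
OMO purchase (from banks) £195 billion: reserves +£195B, deposits 0.
Totals: Δreserves = +£245B, Δdeposits = −£129B.
Δrequired reserves = 20% × −£129B = −£25.8B.
Δexcess reserves = Δreserves − Δrequired = +£245B − (−£25.8B) = +£270.8 billion.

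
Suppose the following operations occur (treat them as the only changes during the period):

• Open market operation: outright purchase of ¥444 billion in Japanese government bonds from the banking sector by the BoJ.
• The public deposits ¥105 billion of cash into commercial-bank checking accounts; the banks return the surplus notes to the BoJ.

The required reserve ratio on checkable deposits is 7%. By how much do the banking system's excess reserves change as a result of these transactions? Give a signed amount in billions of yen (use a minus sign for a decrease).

+¥541.65 billion

OMO purchase (from banks) ¥444 billion: reserves +¥444B, deposits 0.
Currency deposit ¥105 billion: reserves +¥105B, deposits +¥105B.
Totals: Δreserves = +¥549B, Δdeposits = +¥105B.
Δrequired reserves = 7% × +¥105B = +¥7.35B.
Δexcess reserves = Δreserves − Δrequired = +¥549B − (+¥7.35B) = +¥541.65 billion.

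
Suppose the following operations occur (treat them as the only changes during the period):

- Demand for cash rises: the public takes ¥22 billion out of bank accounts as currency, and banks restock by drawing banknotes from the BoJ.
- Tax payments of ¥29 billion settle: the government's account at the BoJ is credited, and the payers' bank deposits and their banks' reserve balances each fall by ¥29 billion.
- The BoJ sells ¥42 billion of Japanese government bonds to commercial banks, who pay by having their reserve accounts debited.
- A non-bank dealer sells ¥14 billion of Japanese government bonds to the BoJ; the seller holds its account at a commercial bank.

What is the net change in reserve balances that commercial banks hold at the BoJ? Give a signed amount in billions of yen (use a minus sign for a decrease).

BoJ balance sheet:
  Assets:      Securities −¥28B
  Liabilities: Bank reserves −¥79B, Currency in circulation +¥22B, Government deposits +¥29B
Commercial banking system:
  Assets:      Reserves at CB −¥79B, Securities +¥42B
  Liabilities: Checkable deposits −¥37B
So the change in reserve balances that commercial banks hold at the BoJ is -¥79 billion.

-¥79 billion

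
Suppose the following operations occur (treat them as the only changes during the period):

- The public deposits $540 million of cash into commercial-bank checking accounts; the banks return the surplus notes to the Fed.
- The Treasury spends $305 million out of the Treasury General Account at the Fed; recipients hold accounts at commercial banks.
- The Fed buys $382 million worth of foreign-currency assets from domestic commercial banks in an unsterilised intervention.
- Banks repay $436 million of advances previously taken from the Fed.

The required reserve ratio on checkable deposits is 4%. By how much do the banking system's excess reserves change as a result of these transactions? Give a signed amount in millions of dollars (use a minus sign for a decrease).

+$757.2 million

Currency deposit $540 million: reserves +$540M, deposits +$540M.
Government spending $305 million: reserves +$305M, deposits +$305M.
FX purchase $382 million: reserves +$382M, deposits 0.
Discount-window repayment $436 million: reserves −$436M, deposits 0.
Totals: Δreserves = +$791M, Δdeposits = +$845M.
Δrequired reserves = 4% × +$845M = +$33.8M.
Δexcess reserves = Δreserves − Δrequired = +$791M − (+$33.8M) = +$757.2 million.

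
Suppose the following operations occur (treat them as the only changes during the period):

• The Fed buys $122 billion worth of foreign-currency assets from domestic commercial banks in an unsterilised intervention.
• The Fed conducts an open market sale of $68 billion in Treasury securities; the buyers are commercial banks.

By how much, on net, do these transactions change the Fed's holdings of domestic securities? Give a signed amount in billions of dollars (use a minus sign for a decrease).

Fed balance sheet:
  Assets:      Securities −$68B, Foreign assets +$122B
  Liabilities: Bank reserves +$54B
Commercial banking system:
  Assets:      Reserves at CB +$54B, Securities +$68B, Foreign assets −$122B
  Liabilities: no change
So the change in the Fed's holdings of domestic securities is -$68 billion.

-$68 billion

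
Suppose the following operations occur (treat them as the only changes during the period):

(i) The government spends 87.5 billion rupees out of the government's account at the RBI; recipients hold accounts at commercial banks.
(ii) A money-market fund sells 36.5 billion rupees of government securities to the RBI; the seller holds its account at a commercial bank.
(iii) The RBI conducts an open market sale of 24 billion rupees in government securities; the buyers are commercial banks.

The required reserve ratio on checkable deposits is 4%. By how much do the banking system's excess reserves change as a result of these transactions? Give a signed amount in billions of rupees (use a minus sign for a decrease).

+95.04 billion

Government spending 87.5 billion rupees: reserves +87.5B, deposits +87.5B.
Asset purchase (from non-banks) 36.5 billion rupees: reserves +36.5B, deposits +36.5B.
OMO sale (to banks) 24 billion rupees: reserves −24B, deposits 0.
Totals: Δreserves = +100B, Δdeposits = +124B.
Δrequired reserves = 4% × +124B = +4.96B.
Δexcess reserves = Δreserves − Δrequired = +100B − (+4.96B) = +95.04 billion.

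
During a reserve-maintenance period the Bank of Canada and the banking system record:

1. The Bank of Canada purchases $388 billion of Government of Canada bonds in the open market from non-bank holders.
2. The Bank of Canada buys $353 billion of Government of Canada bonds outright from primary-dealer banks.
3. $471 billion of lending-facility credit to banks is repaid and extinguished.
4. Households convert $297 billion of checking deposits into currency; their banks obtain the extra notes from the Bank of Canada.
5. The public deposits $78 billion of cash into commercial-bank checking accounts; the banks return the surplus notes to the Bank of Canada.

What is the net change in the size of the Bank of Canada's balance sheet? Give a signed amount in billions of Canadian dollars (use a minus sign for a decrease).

Asset purchase (from non-banks) $388 billion: a Bank of Canada asset is acquired → +$388B.
OMO purchase (from banks) $353 billion: a Bank of Canada asset is acquired → +$353B.
Discount-window repayment $471 billion: a Bank of Canada asset is shed → −$471B.
Currency withdrawal $297 billion: only the composition of liabilities changes → 0.
Currency deposit $78 billion: only the composition of liabilities changes → 0.
Net: 388 + 353 − 471 + 0 + 0 = +$270 billion.

+$270 billion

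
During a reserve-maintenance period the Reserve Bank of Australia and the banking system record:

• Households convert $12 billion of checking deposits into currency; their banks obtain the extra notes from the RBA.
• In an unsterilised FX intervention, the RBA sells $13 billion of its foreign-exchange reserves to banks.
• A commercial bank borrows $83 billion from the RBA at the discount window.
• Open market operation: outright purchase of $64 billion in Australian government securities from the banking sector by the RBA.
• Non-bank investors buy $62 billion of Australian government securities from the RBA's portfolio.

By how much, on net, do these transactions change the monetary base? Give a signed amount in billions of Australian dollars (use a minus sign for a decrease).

RBA balance sheet:
  Assets:      Securities +$2B, Loans to banks +$83B, Foreign assets −$13B
  Liabilities: Bank reserves +$60B, Currency in circulation +$12B
Commercial banking system:
  Assets:      Reserves at CB +$60B, Securities −$64B, Foreign assets +$13B
  Liabilities: Checkable deposits −$74B, Borrowings from CB +$83B
Monetary base = currency + reserves: +$12B + (+$60B) = +$72 billion.

+$72 billion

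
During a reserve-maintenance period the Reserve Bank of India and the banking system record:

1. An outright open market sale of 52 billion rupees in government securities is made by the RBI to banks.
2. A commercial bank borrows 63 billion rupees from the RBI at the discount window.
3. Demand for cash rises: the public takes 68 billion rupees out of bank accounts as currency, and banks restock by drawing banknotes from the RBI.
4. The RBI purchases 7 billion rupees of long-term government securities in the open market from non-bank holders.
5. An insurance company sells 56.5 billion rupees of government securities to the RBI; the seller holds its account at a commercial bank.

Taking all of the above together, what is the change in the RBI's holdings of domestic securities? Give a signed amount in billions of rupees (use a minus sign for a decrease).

+11.5 billion

RBI balance sheet:
  Assets:      Securities +11.5B, Loans to banks +63B
  Liabilities: Bank reserves +6.5B, Currency in circulation +68B
So the change in the RBI's holdings of domestic securities is +11.5 billion.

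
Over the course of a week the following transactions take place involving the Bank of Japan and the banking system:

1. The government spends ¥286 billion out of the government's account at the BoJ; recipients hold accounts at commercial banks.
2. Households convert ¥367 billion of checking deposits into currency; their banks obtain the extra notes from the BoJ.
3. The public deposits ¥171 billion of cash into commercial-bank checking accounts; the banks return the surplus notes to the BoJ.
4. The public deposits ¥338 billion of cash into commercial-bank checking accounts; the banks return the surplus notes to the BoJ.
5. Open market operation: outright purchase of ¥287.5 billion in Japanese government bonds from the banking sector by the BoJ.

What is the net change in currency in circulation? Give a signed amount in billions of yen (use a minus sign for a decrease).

-¥142 billion

BoJ balance sheet:
  Assets:      Securities +¥287.5B
  Liabilities: Bank reserves +¥715.5B, Currency in circulation −¥142B, Government deposits −¥286B
So the change in currency in circulation is -¥142 billion.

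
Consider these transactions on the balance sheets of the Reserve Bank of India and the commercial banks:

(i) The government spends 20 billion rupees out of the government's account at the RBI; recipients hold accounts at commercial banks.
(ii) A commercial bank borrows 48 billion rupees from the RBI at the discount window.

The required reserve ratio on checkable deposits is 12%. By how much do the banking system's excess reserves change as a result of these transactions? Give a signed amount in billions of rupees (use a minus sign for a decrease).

Government spending 20 billion rupees: reserves +20B, deposits +20B.
Discount-window loan 48 billion rupees: reserves +48B, deposits 0.
Totals: Δreserves = +68B, Δdeposits = +20B.
Δrequired reserves = 12% × +20B = +2.4B.
Δexcess reserves = Δreserves − Δrequired = +68B − (+2.4B) = +65.6 billion.

+65.6 billion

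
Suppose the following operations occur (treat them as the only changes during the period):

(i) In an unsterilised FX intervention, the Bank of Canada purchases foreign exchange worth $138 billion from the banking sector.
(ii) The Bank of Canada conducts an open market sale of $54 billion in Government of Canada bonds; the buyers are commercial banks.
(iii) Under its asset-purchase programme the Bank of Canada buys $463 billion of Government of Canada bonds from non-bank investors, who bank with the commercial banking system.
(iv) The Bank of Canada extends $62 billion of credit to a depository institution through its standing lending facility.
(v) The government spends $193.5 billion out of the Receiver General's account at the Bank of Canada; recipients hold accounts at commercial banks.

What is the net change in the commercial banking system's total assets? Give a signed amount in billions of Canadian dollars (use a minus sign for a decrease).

+$718.5 billion

FX purchase $138 billion: just an asset swap on bank balance sheets → 0.
OMO sale (to banks) $54 billion: just an asset swap on bank balance sheets → 0.
Asset purchase (from non-banks) $463 billion: bank balance sheets expand → +$463B.
Discount-window loan $62 billion: bank balance sheets expand → +$62B.
Government spending $193.5 billion: bank balance sheets expand → +$193.5B.
Net: 0 + 0 + 463 + 62 + 193.5 = +$718.5 billion.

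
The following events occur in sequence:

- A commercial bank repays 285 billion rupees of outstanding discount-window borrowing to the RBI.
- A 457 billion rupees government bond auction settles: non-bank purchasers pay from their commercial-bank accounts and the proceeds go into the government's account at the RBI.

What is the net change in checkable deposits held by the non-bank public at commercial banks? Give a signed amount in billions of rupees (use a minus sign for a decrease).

-457 billion

Discount-window repayment 285 billion rupees: the counterparty is a bank, so public deposits are unchanged → 0.
Government account inflow 457 billion rupees: non-bank counterparties' bank balances fall → −457B.
Net: 0 − 457 = -457 billion.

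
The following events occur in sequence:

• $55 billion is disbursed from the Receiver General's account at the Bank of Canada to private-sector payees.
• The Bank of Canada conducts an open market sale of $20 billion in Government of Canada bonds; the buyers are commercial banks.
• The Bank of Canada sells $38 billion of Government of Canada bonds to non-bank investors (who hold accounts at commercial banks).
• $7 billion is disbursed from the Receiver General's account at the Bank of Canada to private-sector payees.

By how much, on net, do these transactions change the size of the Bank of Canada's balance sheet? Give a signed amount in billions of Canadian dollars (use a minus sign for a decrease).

-$58 billion

Bank of Canada balance sheet:
  Assets:      Securities −$58B
  Liabilities: Bank reserves +$4B, Government deposits −$62B
Commercial banking system:
  Assets:      Reserves at CB +$4B, Securities +$20B
  Liabilities: Checkable deposits +$24B
Change in total Bank of Canada assets = -$58 billion.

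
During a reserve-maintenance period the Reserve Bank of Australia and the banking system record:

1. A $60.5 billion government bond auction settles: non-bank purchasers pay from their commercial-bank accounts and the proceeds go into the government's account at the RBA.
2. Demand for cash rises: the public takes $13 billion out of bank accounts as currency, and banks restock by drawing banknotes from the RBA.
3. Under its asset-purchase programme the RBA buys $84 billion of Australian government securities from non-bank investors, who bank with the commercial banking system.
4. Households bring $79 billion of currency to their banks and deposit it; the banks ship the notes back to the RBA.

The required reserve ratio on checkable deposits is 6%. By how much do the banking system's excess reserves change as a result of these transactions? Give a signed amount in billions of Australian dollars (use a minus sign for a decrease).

+$84.13 billion

Government account inflow $60.5 billion: reserves −$60.5B, deposits −$60.5B.
Currency withdrawal $13 billion: reserves −$13B, deposits −$13B.
Asset purchase (from non-banks) $84 billion: reserves +$84B, deposits +$84B.
Currency deposit $79 billion: reserves +$79B, deposits +$79B.
Totals: Δreserves = +$89.5B, Δdeposits = +$89.5B.
Δrequired reserves = 6% × +$89.5B = +$5.37B.
Δexcess reserves = Δreserves − Δrequired = +$89.5B − (+$5.37B) = +$84.13 billion.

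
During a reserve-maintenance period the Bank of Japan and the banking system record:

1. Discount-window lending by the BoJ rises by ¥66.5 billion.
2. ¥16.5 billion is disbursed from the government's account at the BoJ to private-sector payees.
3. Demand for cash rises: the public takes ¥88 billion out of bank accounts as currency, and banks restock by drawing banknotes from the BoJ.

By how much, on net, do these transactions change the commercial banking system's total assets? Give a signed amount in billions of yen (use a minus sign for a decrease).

BoJ balance sheet:
  Assets:      Loans to banks +¥66.5B
  Liabilities: Bank reserves −¥5B, Currency in circulation +¥88B, Government deposits −¥16.5B
Commercial banking system:
  Assets:      Reserves at CB −¥5B
  Liabilities: Checkable deposits −¥71.5B, Borrowings from CB +¥66.5B
Change in total bank assets = -¥5 billion.

-¥5 billion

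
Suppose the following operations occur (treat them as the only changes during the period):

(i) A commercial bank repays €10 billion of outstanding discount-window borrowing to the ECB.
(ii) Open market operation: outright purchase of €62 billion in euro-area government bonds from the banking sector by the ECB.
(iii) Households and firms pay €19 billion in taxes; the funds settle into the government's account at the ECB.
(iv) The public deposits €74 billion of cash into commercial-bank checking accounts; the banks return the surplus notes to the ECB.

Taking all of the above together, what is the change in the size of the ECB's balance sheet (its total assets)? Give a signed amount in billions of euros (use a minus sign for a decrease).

+€52 billion

Discount-window repayment €10 billion: an ECB asset is shed → −€10B.
OMO purchase (from banks) €62 billion: an ECB asset is acquired → +€62B.
Government account inflow €19 billion: only the composition of liabilities changes → 0.
Currency deposit €74 billion: only the composition of liabilities changes → 0.
Net: −10 + 62 + 0 + 0 = +€52 billion.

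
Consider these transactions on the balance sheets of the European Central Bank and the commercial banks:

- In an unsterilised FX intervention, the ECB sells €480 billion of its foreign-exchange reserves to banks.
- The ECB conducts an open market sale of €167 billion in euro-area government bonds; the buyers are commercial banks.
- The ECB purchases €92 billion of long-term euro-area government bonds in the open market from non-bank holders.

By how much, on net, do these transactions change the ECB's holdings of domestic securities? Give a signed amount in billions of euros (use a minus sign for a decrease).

FX sale €480 billion: the ECB's securities portfolio is untouched → 0.
OMO sale (to banks) €167 billion: securities removed from the ECB's portfolio → −€167B.
Asset purchase (from non-banks) €92 billion: securities added to the ECB's portfolio → +€92B.
Net: 0 − 167 + 92 = -€75 billion.

-€75 billion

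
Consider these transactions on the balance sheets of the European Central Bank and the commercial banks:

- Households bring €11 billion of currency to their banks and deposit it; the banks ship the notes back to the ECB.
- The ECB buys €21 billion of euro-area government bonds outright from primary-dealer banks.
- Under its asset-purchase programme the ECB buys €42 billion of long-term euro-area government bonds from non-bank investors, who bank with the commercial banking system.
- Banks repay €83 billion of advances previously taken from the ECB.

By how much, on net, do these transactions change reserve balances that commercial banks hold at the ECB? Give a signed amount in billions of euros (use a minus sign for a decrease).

-€9 billion

Currency deposit €11 billion: returned notes are swapped for reserve credit → +€11B.
OMO purchase (from banks) €21 billion: the ECB pays by crediting reserve accounts → +€21B.
Asset purchase (from non-banks) €42 billion: the ECB pays by crediting reserve accounts → +€42B.
Discount-window repayment €83 billion: repayment is debited from reserves → −€83B.
Net: 11 + 21 + 42 − 83 = -€9 billion.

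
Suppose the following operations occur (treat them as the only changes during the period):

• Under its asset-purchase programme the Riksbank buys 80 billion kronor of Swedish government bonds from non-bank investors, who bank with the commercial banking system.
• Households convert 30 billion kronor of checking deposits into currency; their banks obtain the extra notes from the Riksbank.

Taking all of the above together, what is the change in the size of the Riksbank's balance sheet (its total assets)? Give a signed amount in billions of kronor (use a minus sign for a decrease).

Asset purchase (from non-banks) 80 billion kronor: a Riksbank asset is acquired → +80B.
Currency withdrawal 30 billion kronor: only the composition of liabilities changes → 0.
Net: 80 + 0 = +80 billion.

+80 billion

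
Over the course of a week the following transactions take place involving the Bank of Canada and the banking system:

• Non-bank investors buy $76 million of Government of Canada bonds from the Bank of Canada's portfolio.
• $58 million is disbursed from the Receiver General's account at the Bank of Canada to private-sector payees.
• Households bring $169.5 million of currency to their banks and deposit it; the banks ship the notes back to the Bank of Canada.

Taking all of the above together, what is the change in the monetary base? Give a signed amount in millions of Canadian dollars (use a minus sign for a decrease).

Bank of Canada balance sheet:
  Assets:      Securities −$76M
  Liabilities: Bank reserves +$151.5M, Currency in circulation −$169.5M, Government deposits −$58M
Commercial banking system:
  Assets:      Reserves at CB +$151.5M
  Liabilities: Checkable deposits +$151.5M
Monetary base = currency + reserves: −$169.5M + (+$151.5M) = -$18 million.

-$18 million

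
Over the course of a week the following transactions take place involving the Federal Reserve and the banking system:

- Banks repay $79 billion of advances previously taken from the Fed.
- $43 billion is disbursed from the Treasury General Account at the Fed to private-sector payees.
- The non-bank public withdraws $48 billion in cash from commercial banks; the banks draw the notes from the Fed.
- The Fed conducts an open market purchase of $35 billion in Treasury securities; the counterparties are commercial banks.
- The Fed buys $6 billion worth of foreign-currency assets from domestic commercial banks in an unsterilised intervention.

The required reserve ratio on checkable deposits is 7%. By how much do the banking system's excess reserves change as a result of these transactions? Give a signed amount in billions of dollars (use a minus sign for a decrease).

Discount-window repayment $79 billion: reserves −$79B, deposits 0.
Government spending $43 billion: reserves +$43B, deposits +$43B.
Currency withdrawal $48 billion: reserves −$48B, deposits −$48B.
OMO purchase (from banks) $35 billion: reserves +$35B, deposits 0.
FX purchase $6 billion: reserves +$6B, deposits 0.
Totals: Δreserves = −$43B, Δdeposits = −$5B.
Δrequired reserves = 7% × −$5B = −$0.35B.
Δexcess reserves = Δreserves − Δrequired = −$43B − (−$0.35B) = -$42.65 billion.

-$42.65 billion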